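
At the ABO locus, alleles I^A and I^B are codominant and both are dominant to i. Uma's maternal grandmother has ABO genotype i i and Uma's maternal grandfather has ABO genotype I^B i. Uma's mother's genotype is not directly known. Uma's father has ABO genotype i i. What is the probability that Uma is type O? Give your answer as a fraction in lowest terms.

3/4

Uma's mother's ABO genotype from i i × I^B i: 1/2 I^B i, 1/2 i i.
Crossing each possibility with the father i i and summing P(type O): 1/2·1/2 + 1/2·1 = 3/4.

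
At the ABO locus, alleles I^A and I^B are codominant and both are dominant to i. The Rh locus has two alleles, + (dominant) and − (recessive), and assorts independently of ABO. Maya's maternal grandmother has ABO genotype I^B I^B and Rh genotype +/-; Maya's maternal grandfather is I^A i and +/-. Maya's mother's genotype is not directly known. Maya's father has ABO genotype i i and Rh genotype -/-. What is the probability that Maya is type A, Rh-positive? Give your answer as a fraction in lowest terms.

1/8

Maya's mother's ABO genotype from I^B I^B × I^A i: 1/2 I^A I^B, 1/2 I^B i.
Crossing each possibility with the father i i and summing P(type A): 1/2·1/2 + 1/2·0 = 1/4.
Similarly for Rh via the mother's Rh distribution: P(Rh+) = 1/2.
Independent loci: 1/4 × 1/2 = 1/8.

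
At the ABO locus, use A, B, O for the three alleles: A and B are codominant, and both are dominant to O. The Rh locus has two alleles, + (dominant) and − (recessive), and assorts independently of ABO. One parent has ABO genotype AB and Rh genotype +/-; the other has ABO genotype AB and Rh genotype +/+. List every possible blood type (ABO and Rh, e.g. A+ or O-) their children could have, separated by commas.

A+, B+, AB+

Gametes from AB × AB give offspring ABO genotypes AA, AB, BB, i.e. phenotypes A, B, AB.
Rh cross +/- × +/+ → phenotypes Rh+.
Combining independently: A+, B+, AB+.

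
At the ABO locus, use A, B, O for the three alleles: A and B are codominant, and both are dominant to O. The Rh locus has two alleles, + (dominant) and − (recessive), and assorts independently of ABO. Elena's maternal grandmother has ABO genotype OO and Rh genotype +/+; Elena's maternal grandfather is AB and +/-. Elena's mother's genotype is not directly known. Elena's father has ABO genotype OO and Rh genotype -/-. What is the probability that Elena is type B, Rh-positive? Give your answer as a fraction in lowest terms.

3/16

Elena's mother's ABO genotype from OO × AB: 1/2 AO, 1/2 BO.
Crossing each possibility with the father OO and summing P(type B): 1/2·0 + 1/2·1/2 = 1/4.
Similarly for Rh via the mother's Rh distribution: P(Rh+) = 3/4.
Independent loci: 1/4 × 3/4 = 3/16.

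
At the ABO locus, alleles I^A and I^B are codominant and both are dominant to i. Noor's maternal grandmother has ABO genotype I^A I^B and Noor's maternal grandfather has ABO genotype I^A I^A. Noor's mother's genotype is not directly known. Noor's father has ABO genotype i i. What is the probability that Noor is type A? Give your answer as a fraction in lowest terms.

3/4

Noor's mother's ABO genotype from I^A I^B × I^A I^A: 1/2 I^A I^A, 1/2 I^A I^B.
Crossing each possibility with the father i i and summing P(type A): 1/2·1 + 1/2·1/2 = 3/4.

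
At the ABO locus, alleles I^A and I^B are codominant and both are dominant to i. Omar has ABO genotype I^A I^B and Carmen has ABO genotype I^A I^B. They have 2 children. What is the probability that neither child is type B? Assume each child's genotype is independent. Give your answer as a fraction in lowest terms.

ABO cross I^A I^B × I^A I^B → 1/4 A, 1/4 B, 1/2 AB.
So P(type B) = 1/4 per child.
P(not type B) = 3/4 for one child; (3/4)^2 = 9/16.

9/16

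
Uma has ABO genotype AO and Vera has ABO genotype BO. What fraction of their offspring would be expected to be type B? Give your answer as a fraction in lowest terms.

1/4

ABO cross AO × BO → offspring phenotypes: 1/4 O, 1/4 A, 1/4 B, 1/4 AB.
So P(type B) = 1/4.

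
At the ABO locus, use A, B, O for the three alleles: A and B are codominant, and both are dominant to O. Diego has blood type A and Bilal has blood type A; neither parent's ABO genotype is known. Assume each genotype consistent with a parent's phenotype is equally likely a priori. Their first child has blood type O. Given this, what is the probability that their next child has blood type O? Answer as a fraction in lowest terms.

1/4

Possible genotypes: Diego ∈ {AA, AO}; Bilal ∈ {AA, AO}.
Weight each parental genotype pair by prior × P(type-O child):
  AO × AO: posterior weight 1; P(next child type O) = 1/4.
Weighted sum = 1/4.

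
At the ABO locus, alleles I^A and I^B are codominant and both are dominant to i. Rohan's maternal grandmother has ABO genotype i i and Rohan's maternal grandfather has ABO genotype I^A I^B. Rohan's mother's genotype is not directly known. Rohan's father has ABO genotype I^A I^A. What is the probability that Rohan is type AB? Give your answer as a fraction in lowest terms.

1/4

Rohan's mother's ABO genotype from i i × I^A I^B: 1/2 I^A i, 1/2 I^B i.
Crossing each possibility with the father I^A I^A and summing P(type AB): 1/2·0 + 1/2·1/2 = 1/4.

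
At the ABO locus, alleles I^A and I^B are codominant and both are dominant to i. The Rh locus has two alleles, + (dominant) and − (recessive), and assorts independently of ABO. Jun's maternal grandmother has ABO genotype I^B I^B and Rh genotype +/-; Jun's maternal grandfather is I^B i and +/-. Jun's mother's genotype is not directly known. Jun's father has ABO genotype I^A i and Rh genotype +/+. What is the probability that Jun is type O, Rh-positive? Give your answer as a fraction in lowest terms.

1/8

Jun's mother's ABO genotype from I^B I^B × I^B i: 1/2 I^B I^B, 1/2 I^B i.
Crossing each possibility with the father I^A i and summing P(type O): 1/2·0 + 1/2·1/4 = 1/8.
Similarly for Rh via the mother's Rh distribution: P(Rh+) = 1.
Independent loci: 1/8 × 1 = 1/8.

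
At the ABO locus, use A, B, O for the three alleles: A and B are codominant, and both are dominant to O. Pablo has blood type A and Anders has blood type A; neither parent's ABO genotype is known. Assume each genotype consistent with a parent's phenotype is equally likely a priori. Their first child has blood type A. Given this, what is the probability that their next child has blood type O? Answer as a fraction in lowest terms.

1/20

Possible genotypes: Pablo ∈ {AA, AO}; Anders ∈ {AA, AO}.
Weight each parental genotype pair by prior × P(type-A child):
  AA × AA: posterior weight 4/15; P(next child type O) = 0.
  AA × AO: posterior weight 4/15; P(next child type O) = 0.
  AO × AA: posterior weight 4/15; P(next child type O) = 0.
  AO × AO: posterior weight 1/5; P(next child type O) = 1/4.
Weighted sum = 1/20.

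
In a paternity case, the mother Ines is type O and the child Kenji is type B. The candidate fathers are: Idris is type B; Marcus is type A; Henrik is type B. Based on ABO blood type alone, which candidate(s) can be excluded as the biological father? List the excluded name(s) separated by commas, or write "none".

Marcus

A candidate is excluded only if no genotype consistent with his phenotype could produce a type B child with a type O mother.
Marcus (type A): no genotype consistent with that phenotype can produce a type-B child with a type-O mother.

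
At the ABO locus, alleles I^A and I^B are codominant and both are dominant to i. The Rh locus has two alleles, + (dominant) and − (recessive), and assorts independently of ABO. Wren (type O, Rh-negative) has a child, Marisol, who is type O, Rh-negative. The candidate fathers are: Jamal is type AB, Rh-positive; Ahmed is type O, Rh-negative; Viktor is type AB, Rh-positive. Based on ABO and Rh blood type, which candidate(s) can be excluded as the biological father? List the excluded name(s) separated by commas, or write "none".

A candidate is excluded only if no genotype consistent with his phenotype could produce a type O, Rh-negative child with a type O, Rh-negative mother.
Jamal (type AB, Rh+): no genotype consistent with that phenotype can produce a type-O Rh- child with a type-O mother.
Viktor (type AB, Rh+): no genotype consistent with that phenotype can produce a type-O Rh- child with a type-O mother.

Jamal, Viktor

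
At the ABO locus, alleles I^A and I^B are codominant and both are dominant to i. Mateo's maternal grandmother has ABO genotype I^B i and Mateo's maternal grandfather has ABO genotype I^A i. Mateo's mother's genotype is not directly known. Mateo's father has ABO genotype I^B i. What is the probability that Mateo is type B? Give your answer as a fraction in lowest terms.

Mateo's mother's ABO genotype from I^B i × I^A i: 1/4 I^A I^B, 1/4 I^A i, 1/4 I^B i, 1/4 i i.
Crossing each possibility with the father I^B i and summing P(type B): 1/4·1/2 + 1/4·1/4 + 1/4·3/4 + 1/4·1/2 = 1/2.

1/2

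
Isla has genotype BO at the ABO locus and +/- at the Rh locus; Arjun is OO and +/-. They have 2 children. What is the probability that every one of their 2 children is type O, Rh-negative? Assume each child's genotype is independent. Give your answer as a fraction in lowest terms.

ABO cross BO × OO → 1/2 O, 1/2 B.
Rh cross +/- × +/- → 3/4 Rh+, 1/4 Rh-; so P(type O, Rh-negative) = 1/2 × 1/4 = 1/8 per child.
All 2 independent: (1/8)^2 = 1/64.

1/64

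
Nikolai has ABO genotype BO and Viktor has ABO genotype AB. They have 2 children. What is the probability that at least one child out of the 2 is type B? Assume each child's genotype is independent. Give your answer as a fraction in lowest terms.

ABO cross BO × AB → 1/4 A, 1/2 B, 1/4 AB.
So P(type B) = 1/2 per child.
P(none) = (1/2)^2 = 1/4; P(at least one) = 1 − 1/4 = 3/4.

3/4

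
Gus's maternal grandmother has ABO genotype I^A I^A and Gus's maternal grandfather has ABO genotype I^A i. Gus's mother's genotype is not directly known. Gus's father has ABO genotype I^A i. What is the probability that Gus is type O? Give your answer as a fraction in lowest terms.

Gus's mother's ABO genotype from I^A I^A × I^A i: 1/2 I^A I^A, 1/2 I^A i.
Crossing each possibility with the father I^A i and summing P(type O): 1/2·0 + 1/2·1/4 = 1/8.

1/8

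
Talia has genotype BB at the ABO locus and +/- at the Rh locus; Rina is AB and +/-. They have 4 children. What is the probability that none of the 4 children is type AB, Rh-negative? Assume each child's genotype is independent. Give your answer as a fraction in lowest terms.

2401/4096

ABO cross BB × AB → 1/2 B, 1/2 AB.
Rh cross +/- × +/- → 3/4 Rh+, 1/4 Rh-; so P(type AB, Rh-negative) = 1/2 × 1/4 = 1/8 per child.
P(not type AB, Rh-negative) = 7/8 for one child; (7/8)^4 = 2401/4096.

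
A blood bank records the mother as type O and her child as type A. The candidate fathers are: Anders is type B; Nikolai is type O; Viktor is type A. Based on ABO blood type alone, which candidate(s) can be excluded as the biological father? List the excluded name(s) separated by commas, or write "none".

A candidate is excluded only if no genotype consistent with his phenotype could produce a type A child with a type O mother.
Anders (type B): no genotype consistent with that phenotype can produce a type-A child with a type-O mother.
Nikolai (type O): no genotype consistent with that phenotype can produce a type-A child with a type-O mother.

Anders, Nikolai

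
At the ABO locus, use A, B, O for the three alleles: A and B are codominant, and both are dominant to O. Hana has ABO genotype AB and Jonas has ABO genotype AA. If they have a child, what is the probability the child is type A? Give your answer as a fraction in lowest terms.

1/2

ABO cross AB × AA → offspring phenotypes: 1/2 A, 1/2 AB.
So P(type A) = 1/2.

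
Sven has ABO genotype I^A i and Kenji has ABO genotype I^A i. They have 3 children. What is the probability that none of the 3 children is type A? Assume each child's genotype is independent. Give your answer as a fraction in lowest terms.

ABO cross I^A i × I^A i → 1/4 O, 3/4 A.
So P(type A) = 3/4 per child.
P(not type A) = 1/4 for one child; (1/4)^3 = 1/64.

1/64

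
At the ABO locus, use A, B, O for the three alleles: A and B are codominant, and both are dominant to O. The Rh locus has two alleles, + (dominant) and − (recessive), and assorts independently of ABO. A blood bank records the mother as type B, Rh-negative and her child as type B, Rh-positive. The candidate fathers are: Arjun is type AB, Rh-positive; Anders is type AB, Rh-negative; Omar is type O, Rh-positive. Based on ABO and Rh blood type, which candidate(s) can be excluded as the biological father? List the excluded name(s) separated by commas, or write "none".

A candidate is excluded only if no genotype consistent with his phenotype could produce a type B, Rh-positive child with a type B, Rh-negative mother.
Anders (type AB, Rh-): no genotype consistent with that phenotype can produce a type-B Rh+ child with a type-B mother.

Anders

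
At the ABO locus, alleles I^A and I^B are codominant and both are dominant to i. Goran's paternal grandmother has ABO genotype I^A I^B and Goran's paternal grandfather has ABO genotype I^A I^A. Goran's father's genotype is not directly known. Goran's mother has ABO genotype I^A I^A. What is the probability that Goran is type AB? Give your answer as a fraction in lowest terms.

1/4

Goran's father's ABO genotype from I^A I^B × I^A I^A: 1/2 I^A I^A, 1/2 I^A I^B.
Crossing each possibility with the mother I^A I^A and summing P(type AB): 1/2·0 + 1/2·1/2 = 1/4.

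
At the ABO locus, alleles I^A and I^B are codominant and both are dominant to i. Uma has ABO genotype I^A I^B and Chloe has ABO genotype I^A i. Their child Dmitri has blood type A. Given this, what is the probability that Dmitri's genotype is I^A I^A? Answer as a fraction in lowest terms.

1/2

Cross I^A I^B × I^A i → 1/4 I^A I^A, 1/4 I^A I^B, 1/4 I^A i, 1/4 I^B i.
Type-A genotypes among offspring: I^A I^A (1/4), I^A i (1/4); total 1/2.
P(I^A I^A | type A) = (1/4) / (1/2) = 1/2.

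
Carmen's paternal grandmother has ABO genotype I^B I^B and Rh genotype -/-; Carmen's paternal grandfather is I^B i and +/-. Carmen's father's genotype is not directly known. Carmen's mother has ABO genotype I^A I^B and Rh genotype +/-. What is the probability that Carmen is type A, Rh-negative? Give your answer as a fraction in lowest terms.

Carmen's father's ABO genotype from I^B I^B × I^B i: 1/2 I^B I^B, 1/2 I^B i.
Crossing each possibility with the mother I^A I^B and summing P(type A): 1/2·0 + 1/2·1/4 = 1/8.
Similarly for Rh via the father's Rh distribution: P(Rh-) = 3/8.
Independent loci: 1/8 × 3/8 = 3/64.

3/64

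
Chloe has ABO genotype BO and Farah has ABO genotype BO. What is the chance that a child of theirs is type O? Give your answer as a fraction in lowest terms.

1/4

ABO cross BO × BO → offspring phenotypes: 1/4 O, 3/4 B.
So P(type O) = 1/4.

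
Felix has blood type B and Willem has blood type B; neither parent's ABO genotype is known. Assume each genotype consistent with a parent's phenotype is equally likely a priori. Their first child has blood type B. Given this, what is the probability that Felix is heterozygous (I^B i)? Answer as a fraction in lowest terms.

Possible genotypes: Felix ∈ {I^B I^B, I^B i}; Willem ∈ {I^B I^B, I^B i}.
Weight each parental genotype pair by prior × P(type-B child):
  I^B I^B × I^B I^B: posterior weight 4/15.
  I^B I^B × I^B i: posterior weight 4/15.
  I^B i × I^B I^B: posterior weight 4/15.
  I^B i × I^B i: posterior weight 1/5.
Sum the posterior weight over pairs where Felix is I^B i: 7/15.

7/15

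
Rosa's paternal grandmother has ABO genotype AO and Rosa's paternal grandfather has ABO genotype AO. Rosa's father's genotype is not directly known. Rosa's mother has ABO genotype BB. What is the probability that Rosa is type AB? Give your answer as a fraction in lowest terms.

1/2

Rosa's father's ABO genotype from AO × AO: 1/4 AA, 1/2 AO, 1/4 OO.
Crossing each possibility with the mother BB and summing P(type AB): 1/4·1 + 1/2·1/2 + 1/4·0 = 1/2.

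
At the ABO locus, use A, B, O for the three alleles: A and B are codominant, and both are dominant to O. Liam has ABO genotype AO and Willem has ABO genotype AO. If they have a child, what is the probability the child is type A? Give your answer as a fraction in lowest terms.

3/4

ABO cross AO × AO → offspring phenotypes: 1/4 O, 3/4 A.
So P(type A) = 3/4.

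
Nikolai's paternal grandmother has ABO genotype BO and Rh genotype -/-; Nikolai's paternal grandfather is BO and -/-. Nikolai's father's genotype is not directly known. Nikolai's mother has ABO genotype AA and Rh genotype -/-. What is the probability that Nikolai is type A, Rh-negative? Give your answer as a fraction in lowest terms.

1/2

Nikolai's father's ABO genotype from BO × BO: 1/4 BB, 1/2 BO, 1/4 OO.
Crossing each possibility with the mother AA and summing P(type A): 1/4·0 + 1/2·1/2 + 1/4·1 = 1/2.
Similarly for Rh via the father's Rh distribution: P(Rh-) = 1.
Independent loci: 1/2 × 1 = 1/2.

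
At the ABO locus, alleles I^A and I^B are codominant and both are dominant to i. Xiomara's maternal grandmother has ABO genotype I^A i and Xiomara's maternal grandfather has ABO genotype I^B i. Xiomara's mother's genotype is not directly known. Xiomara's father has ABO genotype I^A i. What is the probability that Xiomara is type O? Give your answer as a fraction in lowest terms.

Xiomara's mother's ABO genotype from I^A i × I^B i: 1/4 I^A I^B, 1/4 I^A i, 1/4 I^B i, 1/4 i i.
Crossing each possibility with the father I^A i and summing P(type O): 1/4·0 + 1/4·1/4 + 1/4·1/4 + 1/4·1/2 = 1/4.

1/4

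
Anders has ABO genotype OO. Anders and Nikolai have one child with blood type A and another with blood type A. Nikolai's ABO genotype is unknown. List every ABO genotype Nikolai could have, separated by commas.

AA, AB, AO

For each candidate genotype of Nikolai, check whether crossing it with OO can produce every observed child phenotype.
  AA → possible child types {A} ✓
  AB → possible child types {A, B} ✓
  AO → possible child types {O, A} ✓
  BB → possible child types {B} ✗
  BO → possible child types {O, B} ✗
  OO → possible child types {O} ✗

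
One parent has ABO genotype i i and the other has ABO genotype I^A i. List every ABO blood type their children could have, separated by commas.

O, A

Gametes from i i × I^A i give offspring ABO genotypes I^A i, i i, i.e. phenotypes O, A.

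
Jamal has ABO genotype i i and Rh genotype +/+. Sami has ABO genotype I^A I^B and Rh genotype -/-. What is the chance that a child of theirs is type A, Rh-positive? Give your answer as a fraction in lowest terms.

ABO cross i i × I^A I^B → offspring phenotypes: 1/2 A, 1/2 B.
Rh cross +/+ × -/- → 1 Rh+.
Independent loci: P(type A, Rh-positive) = 1/2 × 1 = 1/2.

1/2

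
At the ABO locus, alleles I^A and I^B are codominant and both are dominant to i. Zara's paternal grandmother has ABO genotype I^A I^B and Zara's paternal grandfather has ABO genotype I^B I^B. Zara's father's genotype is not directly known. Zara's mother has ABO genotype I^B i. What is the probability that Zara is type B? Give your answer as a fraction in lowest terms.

Zara's father's ABO genotype from I^A I^B × I^B I^B: 1/2 I^A I^B, 1/2 I^B I^B.
Crossing each possibility with the mother I^B i and summing P(type B): 1/2·1/2 + 1/2·1 = 3/4.

3/4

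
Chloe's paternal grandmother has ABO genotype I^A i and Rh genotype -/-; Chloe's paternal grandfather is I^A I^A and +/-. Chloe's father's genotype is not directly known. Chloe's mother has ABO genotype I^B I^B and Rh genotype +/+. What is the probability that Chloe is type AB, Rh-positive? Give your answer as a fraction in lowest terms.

Chloe's father's ABO genotype from I^A i × I^A I^A: 1/2 I^A I^A, 1/2 I^A i.
Crossing each possibility with the mother I^B I^B and summing P(type AB): 1/2·1 + 1/2·1/2 = 3/4.
Similarly for Rh via the father's Rh distribution: P(Rh+) = 1.
Independent loci: 3/4 × 1 = 3/4.

3/4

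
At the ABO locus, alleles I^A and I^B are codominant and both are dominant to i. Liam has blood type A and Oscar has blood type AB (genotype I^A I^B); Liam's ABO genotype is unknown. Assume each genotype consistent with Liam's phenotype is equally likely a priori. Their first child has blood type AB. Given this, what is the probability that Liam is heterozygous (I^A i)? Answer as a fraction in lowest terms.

Possible genotypes: Liam ∈ {I^A I^A, I^A i}; Oscar ∈ {I^A I^B}.
Weight each parental genotype pair by prior × P(type-AB child):
  I^A I^A × I^A I^B: posterior weight 2/3.
  I^A i × I^A I^B: posterior weight 1/3.
Sum the posterior weight over pairs where Liam is I^A i: 1/3.

1/3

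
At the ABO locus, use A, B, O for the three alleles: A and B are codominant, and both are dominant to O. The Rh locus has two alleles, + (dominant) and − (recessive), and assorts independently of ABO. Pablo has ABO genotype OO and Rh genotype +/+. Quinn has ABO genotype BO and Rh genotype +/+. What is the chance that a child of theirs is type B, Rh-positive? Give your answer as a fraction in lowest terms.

1/2

ABO cross OO × BO → offspring phenotypes: 1/2 O, 1/2 B.
Rh cross +/+ × +/+ → 1 Rh+.
Independent loci: P(type B, Rh-positive) = 1/2 × 1 = 1/2.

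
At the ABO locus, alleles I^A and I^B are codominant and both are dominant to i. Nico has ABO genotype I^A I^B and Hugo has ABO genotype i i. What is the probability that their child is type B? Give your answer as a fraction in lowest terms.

1/2

ABO cross I^A I^B × i i → offspring phenotypes: 1/2 A, 1/2 B.
So P(type B) = 1/2.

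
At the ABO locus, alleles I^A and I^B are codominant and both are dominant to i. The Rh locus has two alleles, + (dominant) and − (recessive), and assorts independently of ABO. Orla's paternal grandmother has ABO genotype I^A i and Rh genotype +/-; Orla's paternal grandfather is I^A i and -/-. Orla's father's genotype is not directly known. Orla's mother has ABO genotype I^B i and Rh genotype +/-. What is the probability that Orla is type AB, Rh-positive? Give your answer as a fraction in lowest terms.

Orla's father's ABO genotype from I^A i × I^A i: 1/4 I^A I^A, 1/2 I^A i, 1/4 i i.
Crossing each possibility with the mother I^B i and summing P(type AB): 1/4·1/2 + 1/2·1/4 + 1/4·0 = 1/4.
Similarly for Rh via the father's Rh distribution: P(Rh+) = 5/8.
Independent loci: 1/4 × 5/8 = 5/32.

5/32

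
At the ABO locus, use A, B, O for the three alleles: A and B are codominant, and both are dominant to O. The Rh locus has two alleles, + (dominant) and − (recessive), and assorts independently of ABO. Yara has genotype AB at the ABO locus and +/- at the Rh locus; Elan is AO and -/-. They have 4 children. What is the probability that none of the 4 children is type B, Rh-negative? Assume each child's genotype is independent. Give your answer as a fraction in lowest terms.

2401/4096

ABO cross AB × AO → 1/2 A, 1/4 B, 1/4 AB.
Rh cross +/- × -/- → 1/2 Rh+, 1/2 Rh-; so P(type B, Rh-negative) = 1/4 × 1/2 = 1/8 per child.
P(not type B, Rh-negative) = 7/8 for one child; (7/8)^4 = 2401/4096.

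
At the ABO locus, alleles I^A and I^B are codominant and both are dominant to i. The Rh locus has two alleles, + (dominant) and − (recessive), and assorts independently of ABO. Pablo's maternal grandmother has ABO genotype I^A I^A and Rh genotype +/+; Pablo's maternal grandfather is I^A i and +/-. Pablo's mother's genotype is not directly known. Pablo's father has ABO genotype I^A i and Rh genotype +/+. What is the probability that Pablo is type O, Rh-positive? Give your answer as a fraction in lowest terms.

Pablo's mother's ABO genotype from I^A I^A × I^A i: 1/2 I^A I^A, 1/2 I^A i.
Crossing each possibility with the father I^A i and summing P(type O): 1/2·0 + 1/2·1/4 = 1/8.
Similarly for Rh via the mother's Rh distribution: P(Rh+) = 1.
Independent loci: 1/8 × 1 = 1/8.

1/8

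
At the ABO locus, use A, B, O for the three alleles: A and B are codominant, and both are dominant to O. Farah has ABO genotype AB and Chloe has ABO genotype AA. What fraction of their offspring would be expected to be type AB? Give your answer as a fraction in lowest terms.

1/2

ABO cross AB × AA → offspring phenotypes: 1/2 A, 1/2 AB.
So P(type AB) = 1/2.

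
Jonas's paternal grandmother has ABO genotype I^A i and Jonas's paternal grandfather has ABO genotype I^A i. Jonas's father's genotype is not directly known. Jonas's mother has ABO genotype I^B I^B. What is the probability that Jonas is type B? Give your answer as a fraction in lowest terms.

1/2

Jonas's father's ABO genotype from I^A i × I^A i: 1/4 I^A I^A, 1/2 I^A i, 1/4 i i.
Crossing each possibility with the mother I^B I^B and summing P(type B): 1/4·0 + 1/2·1/2 + 1/4·1 = 1/2.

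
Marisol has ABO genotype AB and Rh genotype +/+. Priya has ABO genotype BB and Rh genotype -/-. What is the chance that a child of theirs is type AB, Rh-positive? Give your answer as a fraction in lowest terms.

1/2

ABO cross AB × BB → offspring phenotypes: 1/2 B, 1/2 AB.
Rh cross +/+ × -/- → 1 Rh+.
Independent loci: P(type AB, Rh-positive) = 1/2 × 1 = 1/2.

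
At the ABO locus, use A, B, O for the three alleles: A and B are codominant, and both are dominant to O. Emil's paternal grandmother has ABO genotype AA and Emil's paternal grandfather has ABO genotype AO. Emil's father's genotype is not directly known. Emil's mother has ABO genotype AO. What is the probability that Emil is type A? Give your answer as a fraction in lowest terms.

7/8

Emil's father's ABO genotype from AA × AO: 1/2 AA, 1/2 AO.
Crossing each possibility with the mother AO and summing P(type A): 1/2·1 + 1/2·3/4 = 7/8.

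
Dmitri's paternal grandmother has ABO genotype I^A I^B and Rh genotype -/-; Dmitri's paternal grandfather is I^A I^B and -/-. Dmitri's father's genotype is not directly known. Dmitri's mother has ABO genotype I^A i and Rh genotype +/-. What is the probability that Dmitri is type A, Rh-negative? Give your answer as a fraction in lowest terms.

Dmitri's father's ABO genotype from I^A I^B × I^A I^B: 1/4 I^A I^A, 1/2 I^A I^B, 1/4 I^B I^B.
Crossing each possibility with the mother I^A i and summing P(type A): 1/4·1 + 1/2·1/2 + 1/4·0 = 1/2.
Similarly for Rh via the father's Rh distribution: P(Rh-) = 1/2.
Independent loci: 1/2 × 1/2 = 1/4.

1/4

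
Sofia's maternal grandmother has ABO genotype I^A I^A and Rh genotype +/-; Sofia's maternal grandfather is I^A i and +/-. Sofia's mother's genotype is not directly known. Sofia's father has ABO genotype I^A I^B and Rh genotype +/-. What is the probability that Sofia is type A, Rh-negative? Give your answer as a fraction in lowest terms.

Sofia's mother's ABO genotype from I^A I^A × I^A i: 1/2 I^A I^A, 1/2 I^A i.
Crossing each possibility with the father I^A I^B and summing P(type A): 1/2·1/2 + 1/2·1/2 = 1/2.
Similarly for Rh via the mother's Rh distribution: P(Rh-) = 1/4.
Independent loci: 1/2 × 1/4 = 1/8.

1/8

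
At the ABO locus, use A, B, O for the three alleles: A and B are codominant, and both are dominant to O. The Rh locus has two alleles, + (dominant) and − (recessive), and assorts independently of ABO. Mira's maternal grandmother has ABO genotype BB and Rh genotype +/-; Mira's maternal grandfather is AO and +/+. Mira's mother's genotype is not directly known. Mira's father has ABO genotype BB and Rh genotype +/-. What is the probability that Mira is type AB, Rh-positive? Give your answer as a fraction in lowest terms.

7/32

Mira's mother's ABO genotype from BB × AO: 1/2 AB, 1/2 BO.
Crossing each possibility with the father BB and summing P(type AB): 1/2·1/2 + 1/2·0 = 1/4.
Similarly for Rh via the mother's Rh distribution: P(Rh+) = 7/8.
Independent loci: 1/4 × 7/8 = 7/32.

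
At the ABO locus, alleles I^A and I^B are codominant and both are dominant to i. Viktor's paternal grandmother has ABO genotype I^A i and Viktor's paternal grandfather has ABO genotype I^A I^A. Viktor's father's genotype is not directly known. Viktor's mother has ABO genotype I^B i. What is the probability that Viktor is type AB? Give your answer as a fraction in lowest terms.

Viktor's father's ABO genotype from I^A i × I^A I^A: 1/2 I^A I^A, 1/2 I^A i.
Crossing each possibility with the mother I^B i and summing P(type AB): 1/2·1/2 + 1/2·1/4 = 3/8.

3/8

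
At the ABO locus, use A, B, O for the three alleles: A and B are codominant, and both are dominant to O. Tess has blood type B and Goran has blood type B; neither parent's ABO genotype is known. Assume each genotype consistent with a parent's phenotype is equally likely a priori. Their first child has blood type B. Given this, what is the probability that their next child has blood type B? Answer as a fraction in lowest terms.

Possible genotypes: Tess ∈ {BB, BO}; Goran ∈ {BB, BO}.
Weight each parental genotype pair by prior × P(type-B child):
  BB × BB: posterior weight 4/15; P(next child type B) = 1.
  BB × BO: posterior weight 4/15; P(next child type B) = 1.
  BO × BB: posterior weight 4/15; P(next child type B) = 1.
  BO × BO: posterior weight 1/5; P(next child type B) = 3/4.
Weighted sum = 19/20.

19/20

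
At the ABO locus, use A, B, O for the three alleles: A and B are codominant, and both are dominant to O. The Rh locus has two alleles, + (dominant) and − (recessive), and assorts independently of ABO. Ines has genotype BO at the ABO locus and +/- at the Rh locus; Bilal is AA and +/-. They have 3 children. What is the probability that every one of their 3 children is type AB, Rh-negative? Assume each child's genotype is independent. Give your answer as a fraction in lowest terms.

ABO cross BO × AA → 1/2 A, 1/2 AB.
Rh cross +/- × +/- → 3/4 Rh+, 1/4 Rh-; so P(type AB, Rh-negative) = 1/2 × 1/4 = 1/8 per child.
All 3 independent: (1/8)^3 = 1/512.

1/512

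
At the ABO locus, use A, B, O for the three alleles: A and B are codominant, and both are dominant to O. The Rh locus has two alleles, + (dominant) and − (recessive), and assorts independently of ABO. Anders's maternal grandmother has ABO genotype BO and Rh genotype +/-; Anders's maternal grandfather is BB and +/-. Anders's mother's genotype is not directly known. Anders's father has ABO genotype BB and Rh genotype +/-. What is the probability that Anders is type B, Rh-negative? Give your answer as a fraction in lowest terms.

1/4

Anders's mother's ABO genotype from BO × BB: 1/2 BB, 1/2 BO.
Crossing each possibility with the father BB and summing P(type B): 1/2·1 + 1/2·1 = 1.
Similarly for Rh via the mother's Rh distribution: P(Rh-) = 1/4.
Independent loci: 1 × 1/4 = 1/4.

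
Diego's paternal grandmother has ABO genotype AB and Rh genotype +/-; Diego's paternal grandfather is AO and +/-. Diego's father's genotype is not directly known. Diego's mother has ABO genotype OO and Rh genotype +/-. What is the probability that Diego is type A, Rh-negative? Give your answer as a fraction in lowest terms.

1/8

Diego's father's ABO genotype from AB × AO: 1/4 AA, 1/4 AB, 1/4 AO, 1/4 BO.
Crossing each possibility with the mother OO and summing P(type A): 1/4·1 + 1/4·1/2 + 1/4·1/2 + 1/4·0 = 1/2.
Similarly for Rh via the father's Rh distribution: P(Rh-) = 1/4.
Independent loci: 1/2 × 1/4 = 1/8.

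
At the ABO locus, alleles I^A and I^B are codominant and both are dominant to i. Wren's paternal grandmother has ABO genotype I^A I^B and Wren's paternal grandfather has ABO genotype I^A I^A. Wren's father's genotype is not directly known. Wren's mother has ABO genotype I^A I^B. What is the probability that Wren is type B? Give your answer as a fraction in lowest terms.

Wren's father's ABO genotype from I^A I^B × I^A I^A: 1/2 I^A I^A, 1/2 I^A I^B.
Crossing each possibility with the mother I^A I^B and summing P(type B): 1/2·0 + 1/2·1/4 = 1/8.

1/8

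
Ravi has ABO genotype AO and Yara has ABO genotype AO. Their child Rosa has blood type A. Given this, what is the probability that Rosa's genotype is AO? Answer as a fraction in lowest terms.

Cross AO × AO → 1/4 AA, 1/2 AO, 1/4 OO.
Type-A genotypes among offspring: AA (1/4), AO (1/2); total 3/4.
P(AO | type A) = (1/2) / (3/4) = 2/3.

2/3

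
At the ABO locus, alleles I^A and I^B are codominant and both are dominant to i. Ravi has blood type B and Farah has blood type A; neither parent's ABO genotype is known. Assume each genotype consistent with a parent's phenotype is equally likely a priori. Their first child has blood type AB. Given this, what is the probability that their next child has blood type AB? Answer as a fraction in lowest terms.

Possible genotypes: Ravi ∈ {I^B I^B, I^B i}; Farah ∈ {I^A I^A, I^A i}.
Weight each parental genotype pair by prior × P(type-AB child):
  I^B I^B × I^A I^A: posterior weight 4/9; P(next child type AB) = 1.
  I^B I^B × I^A i: posterior weight 2/9; P(next child type AB) = 1/2.
  I^B i × I^A I^A: posterior weight 2/9; P(next child type AB) = 1/2.
  I^B i × I^A i: posterior weight 1/9; P(next child type AB) = 1/4.
Weighted sum = 25/36.

25/36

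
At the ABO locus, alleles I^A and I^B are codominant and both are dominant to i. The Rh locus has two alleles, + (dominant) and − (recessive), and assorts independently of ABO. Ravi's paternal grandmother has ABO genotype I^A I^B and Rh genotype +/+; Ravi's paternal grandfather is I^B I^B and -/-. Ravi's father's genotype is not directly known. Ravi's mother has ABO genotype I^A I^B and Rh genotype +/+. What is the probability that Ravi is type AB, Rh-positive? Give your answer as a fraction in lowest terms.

Ravi's father's ABO genotype from I^A I^B × I^B I^B: 1/2 I^A I^B, 1/2 I^B I^B.
Crossing each possibility with the mother I^A I^B and summing P(type AB): 1/2·1/2 + 1/2·1/2 = 1/2.
Similarly for Rh via the father's Rh distribution: P(Rh+) = 1.
Independent loci: 1/2 × 1 = 1/2.

1/2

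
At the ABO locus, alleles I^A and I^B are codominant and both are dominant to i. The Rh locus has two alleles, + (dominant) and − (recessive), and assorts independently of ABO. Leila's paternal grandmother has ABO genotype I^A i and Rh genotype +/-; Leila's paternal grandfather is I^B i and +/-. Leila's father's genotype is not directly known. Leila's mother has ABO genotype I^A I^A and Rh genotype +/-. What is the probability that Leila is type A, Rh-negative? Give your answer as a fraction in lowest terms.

Leila's father's ABO genotype from I^A i × I^B i: 1/4 I^A I^B, 1/4 I^A i, 1/4 I^B i, 1/4 i i.
Crossing each possibility with the mother I^A I^A and summing P(type A): 1/4·1/2 + 1/4·1 + 1/4·1/2 + 1/4·1 = 3/4.
Similarly for Rh via the father's Rh distribution: P(Rh-) = 1/4.
Independent loci: 3/4 × 1/4 = 3/16.

3/16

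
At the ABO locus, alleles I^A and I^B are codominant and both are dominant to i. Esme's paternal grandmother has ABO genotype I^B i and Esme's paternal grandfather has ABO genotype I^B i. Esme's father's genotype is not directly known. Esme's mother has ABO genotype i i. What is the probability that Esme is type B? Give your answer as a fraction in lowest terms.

1/2

Esme's father's ABO genotype from I^B i × I^B i: 1/4 I^B I^B, 1/2 I^B i, 1/4 i i.
Crossing each possibility with the mother i i and summing P(type B): 1/4·1 + 1/2·1/2 + 1/4·0 = 1/2.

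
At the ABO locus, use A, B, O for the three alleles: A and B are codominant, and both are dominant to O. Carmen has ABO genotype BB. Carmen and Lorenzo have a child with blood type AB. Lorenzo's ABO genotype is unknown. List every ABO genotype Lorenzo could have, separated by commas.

AA, AB, AO

For each candidate genotype of Lorenzo, check whether crossing it with BB can produce every observed child phenotype.
  AA → possible child types {AB} ✓
  AB → possible child types {B, AB} ✓
  AO → possible child types {B, AB} ✓
  BB → possible child types {B} ✗
  BO → possible child types {B} ✗
  OO → possible child types {B} ✗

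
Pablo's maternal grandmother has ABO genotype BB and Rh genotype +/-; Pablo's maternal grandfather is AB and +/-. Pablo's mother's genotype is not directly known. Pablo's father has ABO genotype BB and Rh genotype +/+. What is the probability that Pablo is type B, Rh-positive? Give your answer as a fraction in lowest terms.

Pablo's mother's ABO genotype from BB × AB: 1/2 AB, 1/2 BB.
Crossing each possibility with the father BB and summing P(type B): 1/2·1/2 + 1/2·1 = 3/4.
Similarly for Rh via the mother's Rh distribution: P(Rh+) = 1.
Independent loci: 3/4 × 1 = 3/4.

3/4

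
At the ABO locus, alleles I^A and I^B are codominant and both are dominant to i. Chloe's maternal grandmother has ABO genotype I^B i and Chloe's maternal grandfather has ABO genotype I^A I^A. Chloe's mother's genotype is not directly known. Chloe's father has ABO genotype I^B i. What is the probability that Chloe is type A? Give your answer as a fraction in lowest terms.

Chloe's mother's ABO genotype from I^B i × I^A I^A: 1/2 I^A I^B, 1/2 I^A i.
Crossing each possibility with the father I^B i and summing P(type A): 1/2·1/4 + 1/2·1/4 = 1/4.

1/4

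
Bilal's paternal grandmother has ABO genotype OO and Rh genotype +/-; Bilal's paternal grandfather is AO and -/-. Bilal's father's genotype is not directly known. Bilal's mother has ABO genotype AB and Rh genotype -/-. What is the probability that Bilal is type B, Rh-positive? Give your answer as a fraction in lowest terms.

Bilal's father's ABO genotype from OO × AO: 1/2 AO, 1/2 OO.
Crossing each possibility with the mother AB and summing P(type B): 1/2·1/4 + 1/2·1/2 = 3/8.
Similarly for Rh via the father's Rh distribution: P(Rh+) = 1/4.
Independent loci: 3/8 × 1/4 = 3/32.

3/32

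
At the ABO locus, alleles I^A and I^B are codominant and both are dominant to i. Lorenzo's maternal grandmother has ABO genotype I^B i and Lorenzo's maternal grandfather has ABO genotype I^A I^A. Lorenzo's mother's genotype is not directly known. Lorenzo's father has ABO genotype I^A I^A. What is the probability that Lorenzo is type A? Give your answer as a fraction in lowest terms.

Lorenzo's mother's ABO genotype from I^B i × I^A I^A: 1/2 I^A I^B, 1/2 I^A i.
Crossing each possibility with the father I^A I^A and summing P(type A): 1/2·1/2 + 1/2·1 = 3/4.

3/4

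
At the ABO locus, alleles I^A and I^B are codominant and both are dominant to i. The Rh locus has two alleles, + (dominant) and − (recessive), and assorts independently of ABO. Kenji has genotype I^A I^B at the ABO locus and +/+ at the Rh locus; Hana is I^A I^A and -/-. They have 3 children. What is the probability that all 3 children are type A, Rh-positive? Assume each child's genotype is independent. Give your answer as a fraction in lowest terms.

ABO cross I^A I^B × I^A I^A → 1/2 A, 1/2 AB.
Rh cross +/+ × -/- → 1 Rh+; so P(type A, Rh-positive) = 1/2 × 1 = 1/2 per child.
All 3 independent: (1/2)^3 = 1/8.

1/8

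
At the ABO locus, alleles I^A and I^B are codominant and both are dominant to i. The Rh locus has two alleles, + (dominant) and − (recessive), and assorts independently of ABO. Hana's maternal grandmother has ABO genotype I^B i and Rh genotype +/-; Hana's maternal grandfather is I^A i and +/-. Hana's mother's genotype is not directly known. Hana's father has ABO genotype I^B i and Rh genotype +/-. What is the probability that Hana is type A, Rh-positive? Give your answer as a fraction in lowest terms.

Hana's mother's ABO genotype from I^B i × I^A i: 1/4 I^A I^B, 1/4 I^A i, 1/4 I^B i, 1/4 i i.
Crossing each possibility with the father I^B i and summing P(type A): 1/4·1/4 + 1/4·1/4 + 1/4·0 + 1/4·0 = 1/8.
Similarly for Rh via the mother's Rh distribution: P(Rh+) = 3/4.
Independent loci: 1/8 × 3/4 = 3/32.

3/32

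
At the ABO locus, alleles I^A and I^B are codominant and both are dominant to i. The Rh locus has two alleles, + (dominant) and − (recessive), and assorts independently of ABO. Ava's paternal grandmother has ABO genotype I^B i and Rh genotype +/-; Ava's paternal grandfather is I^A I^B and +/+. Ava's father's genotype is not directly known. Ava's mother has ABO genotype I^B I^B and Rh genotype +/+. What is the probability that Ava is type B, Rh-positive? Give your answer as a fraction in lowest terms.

3/4

Ava's father's ABO genotype from I^B i × I^A I^B: 1/4 I^A I^B, 1/4 I^A i, 1/4 I^B I^B, 1/4 I^B i.
Crossing each possibility with the mother I^B I^B and summing P(type B): 1/4·1/2 + 1/4·1/2 + 1/4·1 + 1/4·1 = 3/4.
Similarly for Rh via the father's Rh distribution: P(Rh+) = 1.
Independent loci: 3/4 × 1 = 3/4.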